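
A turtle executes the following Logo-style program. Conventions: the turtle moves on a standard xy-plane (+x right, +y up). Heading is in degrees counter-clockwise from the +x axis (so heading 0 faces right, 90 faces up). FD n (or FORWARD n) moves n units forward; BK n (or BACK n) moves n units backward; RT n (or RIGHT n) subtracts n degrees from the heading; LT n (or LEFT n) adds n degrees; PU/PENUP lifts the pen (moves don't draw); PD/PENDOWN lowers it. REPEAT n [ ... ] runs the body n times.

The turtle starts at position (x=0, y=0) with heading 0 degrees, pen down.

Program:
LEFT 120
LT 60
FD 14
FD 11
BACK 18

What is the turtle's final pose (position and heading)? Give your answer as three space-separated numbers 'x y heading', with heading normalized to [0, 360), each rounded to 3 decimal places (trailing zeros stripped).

Executing turtle program step by step:
Start: pos=(0,0), heading=0, pen down
LT 120: heading 0 -> 120
LT 60: heading 120 -> 180
FD 14: (0,0) -> (-14,0) [heading=180, draw]
FD 11: (-14,0) -> (-25,0) [heading=180, draw]
BK 18: (-25,0) -> (-7,0) [heading=180, draw]
Final: pos=(-7,0), heading=180, 3 segment(s) drawn

Answer: -7 0 180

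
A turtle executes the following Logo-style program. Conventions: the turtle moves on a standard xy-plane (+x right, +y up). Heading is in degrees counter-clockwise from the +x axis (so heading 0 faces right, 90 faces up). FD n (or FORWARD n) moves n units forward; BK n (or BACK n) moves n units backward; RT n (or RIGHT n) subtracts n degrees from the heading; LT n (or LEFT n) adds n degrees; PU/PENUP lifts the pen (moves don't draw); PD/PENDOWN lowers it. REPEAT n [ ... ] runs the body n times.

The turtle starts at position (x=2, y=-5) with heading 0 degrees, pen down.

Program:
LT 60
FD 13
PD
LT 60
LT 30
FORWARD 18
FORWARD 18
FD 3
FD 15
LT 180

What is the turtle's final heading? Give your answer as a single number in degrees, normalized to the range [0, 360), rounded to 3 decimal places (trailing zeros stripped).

Executing turtle program step by step:
Start: pos=(2,-5), heading=0, pen down
LT 60: heading 0 -> 60
FD 13: (2,-5) -> (8.5,6.258) [heading=60, draw]
PD: pen down
LT 60: heading 60 -> 120
LT 30: heading 120 -> 150
FD 18: (8.5,6.258) -> (-7.088,15.258) [heading=150, draw]
FD 18: (-7.088,15.258) -> (-22.677,24.258) [heading=150, draw]
FD 3: (-22.677,24.258) -> (-25.275,25.758) [heading=150, draw]
FD 15: (-25.275,25.758) -> (-38.265,33.258) [heading=150, draw]
LT 180: heading 150 -> 330
Final: pos=(-38.265,33.258), heading=330, 5 segment(s) drawn

Answer: 330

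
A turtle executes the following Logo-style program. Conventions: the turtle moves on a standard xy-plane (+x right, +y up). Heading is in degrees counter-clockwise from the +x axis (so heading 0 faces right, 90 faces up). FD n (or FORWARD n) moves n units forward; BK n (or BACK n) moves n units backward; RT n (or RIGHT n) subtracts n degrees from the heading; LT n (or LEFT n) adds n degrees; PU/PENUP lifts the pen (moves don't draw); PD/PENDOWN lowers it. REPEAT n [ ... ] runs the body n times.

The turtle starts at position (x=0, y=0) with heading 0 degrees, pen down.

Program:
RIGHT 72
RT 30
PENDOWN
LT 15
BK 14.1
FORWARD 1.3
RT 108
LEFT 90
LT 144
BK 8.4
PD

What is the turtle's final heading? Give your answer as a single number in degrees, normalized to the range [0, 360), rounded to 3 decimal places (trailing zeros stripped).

Executing turtle program step by step:
Start: pos=(0,0), heading=0, pen down
RT 72: heading 0 -> 288
RT 30: heading 288 -> 258
PD: pen down
LT 15: heading 258 -> 273
BK 14.1: (0,0) -> (-0.738,14.081) [heading=273, draw]
FD 1.3: (-0.738,14.081) -> (-0.67,12.782) [heading=273, draw]
RT 108: heading 273 -> 165
LT 90: heading 165 -> 255
LT 144: heading 255 -> 39
BK 8.4: (-0.67,12.782) -> (-7.198,7.496) [heading=39, draw]
PD: pen down
Final: pos=(-7.198,7.496), heading=39, 3 segment(s) drawn

Answer: 39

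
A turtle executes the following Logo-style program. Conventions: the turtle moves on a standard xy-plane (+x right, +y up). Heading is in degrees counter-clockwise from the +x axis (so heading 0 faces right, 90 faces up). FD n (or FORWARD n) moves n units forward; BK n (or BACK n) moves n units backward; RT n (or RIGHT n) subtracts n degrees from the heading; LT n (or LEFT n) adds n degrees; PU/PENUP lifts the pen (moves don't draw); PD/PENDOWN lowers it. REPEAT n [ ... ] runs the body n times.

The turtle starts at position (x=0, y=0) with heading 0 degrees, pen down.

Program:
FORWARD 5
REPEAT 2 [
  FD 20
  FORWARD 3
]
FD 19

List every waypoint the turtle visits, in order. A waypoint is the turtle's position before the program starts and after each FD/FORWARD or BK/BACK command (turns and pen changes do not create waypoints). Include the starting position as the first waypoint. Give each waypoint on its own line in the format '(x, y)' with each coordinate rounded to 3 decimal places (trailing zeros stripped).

Executing turtle program step by step:
Start: pos=(0,0), heading=0, pen down
FD 5: (0,0) -> (5,0) [heading=0, draw]
REPEAT 2 [
  -- iteration 1/2 --
  FD 20: (5,0) -> (25,0) [heading=0, draw]
  FD 3: (25,0) -> (28,0) [heading=0, draw]
  -- iteration 2/2 --
  FD 20: (28,0) -> (48,0) [heading=0, draw]
  FD 3: (48,0) -> (51,0) [heading=0, draw]
]
FD 19: (51,0) -> (70,0) [heading=0, draw]
Final: pos=(70,0), heading=0, 6 segment(s) drawn
Waypoints (7 total):
(0, 0)
(5, 0)
(25, 0)
(28, 0)
(48, 0)
(51, 0)
(70, 0)

Answer: (0, 0)
(5, 0)
(25, 0)
(28, 0)
(48, 0)
(51, 0)
(70, 0)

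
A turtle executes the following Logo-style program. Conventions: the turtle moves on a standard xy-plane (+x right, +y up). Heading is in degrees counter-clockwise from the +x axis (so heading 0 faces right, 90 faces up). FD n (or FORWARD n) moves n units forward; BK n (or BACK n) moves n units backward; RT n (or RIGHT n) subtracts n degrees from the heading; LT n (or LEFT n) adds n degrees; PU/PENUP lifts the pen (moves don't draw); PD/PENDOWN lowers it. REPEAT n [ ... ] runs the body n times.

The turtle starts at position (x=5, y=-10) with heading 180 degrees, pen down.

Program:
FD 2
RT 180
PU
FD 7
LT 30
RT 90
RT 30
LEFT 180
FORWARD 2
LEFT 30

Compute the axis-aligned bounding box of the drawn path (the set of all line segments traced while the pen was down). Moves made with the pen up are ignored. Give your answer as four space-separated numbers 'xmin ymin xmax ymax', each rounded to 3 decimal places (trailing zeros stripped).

Answer: 3 -10 5 -10

Derivation:
Executing turtle program step by step:
Start: pos=(5,-10), heading=180, pen down
FD 2: (5,-10) -> (3,-10) [heading=180, draw]
RT 180: heading 180 -> 0
PU: pen up
FD 7: (3,-10) -> (10,-10) [heading=0, move]
LT 30: heading 0 -> 30
RT 90: heading 30 -> 300
RT 30: heading 300 -> 270
LT 180: heading 270 -> 90
FD 2: (10,-10) -> (10,-8) [heading=90, move]
LT 30: heading 90 -> 120
Final: pos=(10,-8), heading=120, 1 segment(s) drawn

Segment endpoints: x in {3, 5}, y in {-10}
xmin=3, ymin=-10, xmax=5, ymax=-10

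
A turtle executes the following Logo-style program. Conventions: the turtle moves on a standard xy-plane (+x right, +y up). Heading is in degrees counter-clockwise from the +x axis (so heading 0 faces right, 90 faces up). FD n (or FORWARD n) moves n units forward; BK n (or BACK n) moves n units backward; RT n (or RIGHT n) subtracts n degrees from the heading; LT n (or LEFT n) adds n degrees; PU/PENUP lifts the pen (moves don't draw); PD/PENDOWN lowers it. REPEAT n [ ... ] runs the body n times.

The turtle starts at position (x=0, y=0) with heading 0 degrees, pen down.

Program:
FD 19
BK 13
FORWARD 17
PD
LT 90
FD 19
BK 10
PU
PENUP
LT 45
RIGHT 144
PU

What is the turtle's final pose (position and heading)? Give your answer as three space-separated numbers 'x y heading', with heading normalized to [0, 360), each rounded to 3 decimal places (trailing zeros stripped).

Answer: 23 9 351

Derivation:
Executing turtle program step by step:
Start: pos=(0,0), heading=0, pen down
FD 19: (0,0) -> (19,0) [heading=0, draw]
BK 13: (19,0) -> (6,0) [heading=0, draw]
FD 17: (6,0) -> (23,0) [heading=0, draw]
PD: pen down
LT 90: heading 0 -> 90
FD 19: (23,0) -> (23,19) [heading=90, draw]
BK 10: (23,19) -> (23,9) [heading=90, draw]
PU: pen up
PU: pen up
LT 45: heading 90 -> 135
RT 144: heading 135 -> 351
PU: pen up
Final: pos=(23,9), heading=351, 5 segment(s) drawn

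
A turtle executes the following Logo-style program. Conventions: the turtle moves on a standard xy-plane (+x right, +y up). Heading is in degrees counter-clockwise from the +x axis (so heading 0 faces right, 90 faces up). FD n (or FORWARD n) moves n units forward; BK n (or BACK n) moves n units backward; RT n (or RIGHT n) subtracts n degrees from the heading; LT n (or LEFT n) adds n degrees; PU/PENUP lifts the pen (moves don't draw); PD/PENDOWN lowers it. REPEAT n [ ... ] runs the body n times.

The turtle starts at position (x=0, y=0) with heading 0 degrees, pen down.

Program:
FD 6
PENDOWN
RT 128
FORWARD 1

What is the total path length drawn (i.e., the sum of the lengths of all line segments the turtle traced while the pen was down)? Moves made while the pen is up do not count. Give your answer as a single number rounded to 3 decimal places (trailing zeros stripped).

Executing turtle program step by step:
Start: pos=(0,0), heading=0, pen down
FD 6: (0,0) -> (6,0) [heading=0, draw]
PD: pen down
RT 128: heading 0 -> 232
FD 1: (6,0) -> (5.384,-0.788) [heading=232, draw]
Final: pos=(5.384,-0.788), heading=232, 2 segment(s) drawn

Segment lengths:
  seg 1: (0,0) -> (6,0), length = 6
  seg 2: (6,0) -> (5.384,-0.788), length = 1
Total = 7

Answer: 7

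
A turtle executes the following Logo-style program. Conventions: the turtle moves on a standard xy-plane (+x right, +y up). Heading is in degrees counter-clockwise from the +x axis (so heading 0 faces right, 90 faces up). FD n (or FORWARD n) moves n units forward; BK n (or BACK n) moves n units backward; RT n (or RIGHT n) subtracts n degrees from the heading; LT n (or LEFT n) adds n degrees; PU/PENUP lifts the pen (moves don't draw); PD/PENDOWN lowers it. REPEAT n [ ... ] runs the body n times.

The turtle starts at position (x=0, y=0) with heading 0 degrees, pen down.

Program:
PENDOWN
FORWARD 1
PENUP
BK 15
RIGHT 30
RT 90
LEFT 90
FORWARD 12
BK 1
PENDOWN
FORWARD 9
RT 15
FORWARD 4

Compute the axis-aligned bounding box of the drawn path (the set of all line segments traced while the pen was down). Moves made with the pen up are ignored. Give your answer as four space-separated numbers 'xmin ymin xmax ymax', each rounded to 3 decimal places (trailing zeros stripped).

Answer: -4.474 -12.828 6.149 0

Derivation:
Executing turtle program step by step:
Start: pos=(0,0), heading=0, pen down
PD: pen down
FD 1: (0,0) -> (1,0) [heading=0, draw]
PU: pen up
BK 15: (1,0) -> (-14,0) [heading=0, move]
RT 30: heading 0 -> 330
RT 90: heading 330 -> 240
LT 90: heading 240 -> 330
FD 12: (-14,0) -> (-3.608,-6) [heading=330, move]
BK 1: (-3.608,-6) -> (-4.474,-5.5) [heading=330, move]
PD: pen down
FD 9: (-4.474,-5.5) -> (3.321,-10) [heading=330, draw]
RT 15: heading 330 -> 315
FD 4: (3.321,-10) -> (6.149,-12.828) [heading=315, draw]
Final: pos=(6.149,-12.828), heading=315, 3 segment(s) drawn

Segment endpoints: x in {-4.474, 0, 1, 3.321, 6.149}, y in {-12.828, -10, -5.5, 0}
xmin=-4.474, ymin=-12.828, xmax=6.149, ymax=0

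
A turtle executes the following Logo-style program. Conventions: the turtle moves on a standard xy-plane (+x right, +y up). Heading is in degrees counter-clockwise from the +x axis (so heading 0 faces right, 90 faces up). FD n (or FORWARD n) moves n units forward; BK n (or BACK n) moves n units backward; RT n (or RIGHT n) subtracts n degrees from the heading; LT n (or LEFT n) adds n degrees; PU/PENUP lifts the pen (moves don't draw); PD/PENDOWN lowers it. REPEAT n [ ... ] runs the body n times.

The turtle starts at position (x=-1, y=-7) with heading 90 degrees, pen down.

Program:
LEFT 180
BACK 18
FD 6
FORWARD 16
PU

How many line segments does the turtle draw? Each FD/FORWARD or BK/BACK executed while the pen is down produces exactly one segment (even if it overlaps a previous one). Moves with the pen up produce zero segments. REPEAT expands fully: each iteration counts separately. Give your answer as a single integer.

Answer: 3

Derivation:
Executing turtle program step by step:
Start: pos=(-1,-7), heading=90, pen down
LT 180: heading 90 -> 270
BK 18: (-1,-7) -> (-1,11) [heading=270, draw]
FD 6: (-1,11) -> (-1,5) [heading=270, draw]
FD 16: (-1,5) -> (-1,-11) [heading=270, draw]
PU: pen up
Final: pos=(-1,-11), heading=270, 3 segment(s) drawn
Segments drawn: 3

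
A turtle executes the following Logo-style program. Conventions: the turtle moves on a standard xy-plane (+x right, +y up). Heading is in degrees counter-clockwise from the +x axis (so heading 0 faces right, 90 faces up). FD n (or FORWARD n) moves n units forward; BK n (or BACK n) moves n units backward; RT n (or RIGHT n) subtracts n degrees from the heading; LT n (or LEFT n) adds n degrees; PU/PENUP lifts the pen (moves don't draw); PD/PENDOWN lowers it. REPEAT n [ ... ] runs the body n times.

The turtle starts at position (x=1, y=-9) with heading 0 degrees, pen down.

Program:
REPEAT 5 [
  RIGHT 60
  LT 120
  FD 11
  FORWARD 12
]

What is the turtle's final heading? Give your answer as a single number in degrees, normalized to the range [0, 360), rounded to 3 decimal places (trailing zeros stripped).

Executing turtle program step by step:
Start: pos=(1,-9), heading=0, pen down
REPEAT 5 [
  -- iteration 1/5 --
  RT 60: heading 0 -> 300
  LT 120: heading 300 -> 60
  FD 11: (1,-9) -> (6.5,0.526) [heading=60, draw]
  FD 12: (6.5,0.526) -> (12.5,10.919) [heading=60, draw]
  -- iteration 2/5 --
  RT 60: heading 60 -> 0
  LT 120: heading 0 -> 120
  FD 11: (12.5,10.919) -> (7,20.445) [heading=120, draw]
  FD 12: (7,20.445) -> (1,30.837) [heading=120, draw]
  -- iteration 3/5 --
  RT 60: heading 120 -> 60
  LT 120: heading 60 -> 180
  FD 11: (1,30.837) -> (-10,30.837) [heading=180, draw]
  FD 12: (-10,30.837) -> (-22,30.837) [heading=180, draw]
  -- iteration 4/5 --
  RT 60: heading 180 -> 120
  LT 120: heading 120 -> 240
  FD 11: (-22,30.837) -> (-27.5,21.311) [heading=240, draw]
  FD 12: (-27.5,21.311) -> (-33.5,10.919) [heading=240, draw]
  -- iteration 5/5 --
  RT 60: heading 240 -> 180
  LT 120: heading 180 -> 300
  FD 11: (-33.5,10.919) -> (-28,1.392) [heading=300, draw]
  FD 12: (-28,1.392) -> (-22,-9) [heading=300, draw]
]
Final: pos=(-22,-9), heading=300, 10 segment(s) drawn

Answer: 300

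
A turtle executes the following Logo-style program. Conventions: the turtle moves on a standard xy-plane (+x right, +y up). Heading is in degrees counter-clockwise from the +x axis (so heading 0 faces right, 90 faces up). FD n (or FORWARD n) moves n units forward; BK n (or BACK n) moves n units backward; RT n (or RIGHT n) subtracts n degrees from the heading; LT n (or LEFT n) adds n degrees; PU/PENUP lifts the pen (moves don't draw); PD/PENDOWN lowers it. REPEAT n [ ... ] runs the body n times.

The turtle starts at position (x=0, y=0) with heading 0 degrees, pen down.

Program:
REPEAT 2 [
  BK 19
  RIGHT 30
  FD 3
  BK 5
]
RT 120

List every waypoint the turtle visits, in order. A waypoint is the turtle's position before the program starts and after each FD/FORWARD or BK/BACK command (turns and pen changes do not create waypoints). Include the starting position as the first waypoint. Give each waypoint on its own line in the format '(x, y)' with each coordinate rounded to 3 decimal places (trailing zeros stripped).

Answer: (0, 0)
(-19, 0)
(-16.402, -1.5)
(-20.732, 1)
(-37.187, 10.5)
(-35.687, 7.902)
(-38.187, 12.232)

Derivation:
Executing turtle program step by step:
Start: pos=(0,0), heading=0, pen down
REPEAT 2 [
  -- iteration 1/2 --
  BK 19: (0,0) -> (-19,0) [heading=0, draw]
  RT 30: heading 0 -> 330
  FD 3: (-19,0) -> (-16.402,-1.5) [heading=330, draw]
  BK 5: (-16.402,-1.5) -> (-20.732,1) [heading=330, draw]
  -- iteration 2/2 --
  BK 19: (-20.732,1) -> (-37.187,10.5) [heading=330, draw]
  RT 30: heading 330 -> 300
  FD 3: (-37.187,10.5) -> (-35.687,7.902) [heading=300, draw]
  BK 5: (-35.687,7.902) -> (-38.187,12.232) [heading=300, draw]
]
RT 120: heading 300 -> 180
Final: pos=(-38.187,12.232), heading=180, 6 segment(s) drawn
Waypoints (7 total):
(0, 0)
(-19, 0)
(-16.402, -1.5)
(-20.732, 1)
(-37.187, 10.5)
(-35.687, 7.902)
(-38.187, 12.232)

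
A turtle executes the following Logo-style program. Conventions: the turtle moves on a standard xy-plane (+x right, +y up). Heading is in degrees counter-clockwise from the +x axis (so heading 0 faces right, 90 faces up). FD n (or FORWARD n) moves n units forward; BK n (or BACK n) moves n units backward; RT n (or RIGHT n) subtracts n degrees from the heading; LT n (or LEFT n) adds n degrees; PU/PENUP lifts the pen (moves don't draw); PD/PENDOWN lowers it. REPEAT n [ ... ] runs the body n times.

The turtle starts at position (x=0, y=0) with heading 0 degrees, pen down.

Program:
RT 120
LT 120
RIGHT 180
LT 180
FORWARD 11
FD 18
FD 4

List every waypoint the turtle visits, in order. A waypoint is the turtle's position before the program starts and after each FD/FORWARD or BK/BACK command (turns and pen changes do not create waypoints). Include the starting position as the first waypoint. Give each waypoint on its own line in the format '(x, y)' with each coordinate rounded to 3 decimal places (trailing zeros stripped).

Answer: (0, 0)
(11, 0)
(29, 0)
(33, 0)

Derivation:
Executing turtle program step by step:
Start: pos=(0,0), heading=0, pen down
RT 120: heading 0 -> 240
LT 120: heading 240 -> 0
RT 180: heading 0 -> 180
LT 180: heading 180 -> 0
FD 11: (0,0) -> (11,0) [heading=0, draw]
FD 18: (11,0) -> (29,0) [heading=0, draw]
FD 4: (29,0) -> (33,0) [heading=0, draw]
Final: pos=(33,0), heading=0, 3 segment(s) drawn
Waypoints (4 total):
(0, 0)
(11, 0)
(29, 0)
(33, 0)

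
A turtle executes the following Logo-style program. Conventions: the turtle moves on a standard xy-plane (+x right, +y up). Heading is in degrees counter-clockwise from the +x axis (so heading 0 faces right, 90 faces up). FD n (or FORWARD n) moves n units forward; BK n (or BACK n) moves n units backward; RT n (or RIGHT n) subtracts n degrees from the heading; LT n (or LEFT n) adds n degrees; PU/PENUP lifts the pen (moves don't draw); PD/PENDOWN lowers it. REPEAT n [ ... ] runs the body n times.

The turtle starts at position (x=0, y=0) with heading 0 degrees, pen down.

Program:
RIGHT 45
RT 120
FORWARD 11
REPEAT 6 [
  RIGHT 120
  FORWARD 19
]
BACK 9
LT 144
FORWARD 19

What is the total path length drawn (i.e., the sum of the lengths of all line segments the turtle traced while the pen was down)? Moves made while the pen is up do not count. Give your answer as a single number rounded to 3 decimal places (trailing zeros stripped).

Executing turtle program step by step:
Start: pos=(0,0), heading=0, pen down
RT 45: heading 0 -> 315
RT 120: heading 315 -> 195
FD 11: (0,0) -> (-10.625,-2.847) [heading=195, draw]
REPEAT 6 [
  -- iteration 1/6 --
  RT 120: heading 195 -> 75
  FD 19: (-10.625,-2.847) -> (-5.708,15.506) [heading=75, draw]
  -- iteration 2/6 --
  RT 120: heading 75 -> 315
  FD 19: (-5.708,15.506) -> (7.727,2.071) [heading=315, draw]
  -- iteration 3/6 --
  RT 120: heading 315 -> 195
  FD 19: (7.727,2.071) -> (-10.625,-2.847) [heading=195, draw]
  -- iteration 4/6 --
  RT 120: heading 195 -> 75
  FD 19: (-10.625,-2.847) -> (-5.708,15.506) [heading=75, draw]
  -- iteration 5/6 --
  RT 120: heading 75 -> 315
  FD 19: (-5.708,15.506) -> (7.727,2.071) [heading=315, draw]
  -- iteration 6/6 --
  RT 120: heading 315 -> 195
  FD 19: (7.727,2.071) -> (-10.625,-2.847) [heading=195, draw]
]
BK 9: (-10.625,-2.847) -> (-1.932,-0.518) [heading=195, draw]
LT 144: heading 195 -> 339
FD 19: (-1.932,-0.518) -> (15.806,-7.327) [heading=339, draw]
Final: pos=(15.806,-7.327), heading=339, 9 segment(s) drawn

Segment lengths:
  seg 1: (0,0) -> (-10.625,-2.847), length = 11
  seg 2: (-10.625,-2.847) -> (-5.708,15.506), length = 19
  seg 3: (-5.708,15.506) -> (7.727,2.071), length = 19
  seg 4: (7.727,2.071) -> (-10.625,-2.847), length = 19
  seg 5: (-10.625,-2.847) -> (-5.708,15.506), length = 19
  seg 6: (-5.708,15.506) -> (7.727,2.071), length = 19
  seg 7: (7.727,2.071) -> (-10.625,-2.847), length = 19
  seg 8: (-10.625,-2.847) -> (-1.932,-0.518), length = 9
  seg 9: (-1.932,-0.518) -> (15.806,-7.327), length = 19
Total = 153

Answer: 153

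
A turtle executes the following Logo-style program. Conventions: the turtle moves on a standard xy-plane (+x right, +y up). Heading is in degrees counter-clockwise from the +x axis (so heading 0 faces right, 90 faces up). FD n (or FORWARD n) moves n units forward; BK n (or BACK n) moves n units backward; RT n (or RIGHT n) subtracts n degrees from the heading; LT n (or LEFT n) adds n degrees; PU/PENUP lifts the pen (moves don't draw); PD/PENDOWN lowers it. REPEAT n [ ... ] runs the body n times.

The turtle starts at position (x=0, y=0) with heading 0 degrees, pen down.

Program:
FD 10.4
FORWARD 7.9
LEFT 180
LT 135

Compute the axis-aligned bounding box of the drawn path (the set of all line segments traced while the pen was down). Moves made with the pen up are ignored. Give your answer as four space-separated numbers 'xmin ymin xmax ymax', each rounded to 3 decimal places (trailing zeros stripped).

Executing turtle program step by step:
Start: pos=(0,0), heading=0, pen down
FD 10.4: (0,0) -> (10.4,0) [heading=0, draw]
FD 7.9: (10.4,0) -> (18.3,0) [heading=0, draw]
LT 180: heading 0 -> 180
LT 135: heading 180 -> 315
Final: pos=(18.3,0), heading=315, 2 segment(s) drawn

Segment endpoints: x in {0, 10.4, 18.3}, y in {0}
xmin=0, ymin=0, xmax=18.3, ymax=0

Answer: 0 0 18.3 0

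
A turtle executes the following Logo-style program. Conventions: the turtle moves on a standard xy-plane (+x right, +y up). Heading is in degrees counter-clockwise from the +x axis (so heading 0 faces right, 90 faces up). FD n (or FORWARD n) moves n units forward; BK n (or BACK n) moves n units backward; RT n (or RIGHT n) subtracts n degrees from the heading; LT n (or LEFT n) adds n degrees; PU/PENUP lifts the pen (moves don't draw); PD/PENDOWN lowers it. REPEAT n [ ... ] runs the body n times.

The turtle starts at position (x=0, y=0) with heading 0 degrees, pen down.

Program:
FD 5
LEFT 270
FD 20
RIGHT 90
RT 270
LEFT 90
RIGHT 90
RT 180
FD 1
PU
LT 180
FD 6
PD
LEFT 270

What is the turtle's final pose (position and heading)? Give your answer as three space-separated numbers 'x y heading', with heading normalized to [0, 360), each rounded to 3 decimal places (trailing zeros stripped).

Executing turtle program step by step:
Start: pos=(0,0), heading=0, pen down
FD 5: (0,0) -> (5,0) [heading=0, draw]
LT 270: heading 0 -> 270
FD 20: (5,0) -> (5,-20) [heading=270, draw]
RT 90: heading 270 -> 180
RT 270: heading 180 -> 270
LT 90: heading 270 -> 0
RT 90: heading 0 -> 270
RT 180: heading 270 -> 90
FD 1: (5,-20) -> (5,-19) [heading=90, draw]
PU: pen up
LT 180: heading 90 -> 270
FD 6: (5,-19) -> (5,-25) [heading=270, move]
PD: pen down
LT 270: heading 270 -> 180
Final: pos=(5,-25), heading=180, 3 segment(s) drawn

Answer: 5 -25 180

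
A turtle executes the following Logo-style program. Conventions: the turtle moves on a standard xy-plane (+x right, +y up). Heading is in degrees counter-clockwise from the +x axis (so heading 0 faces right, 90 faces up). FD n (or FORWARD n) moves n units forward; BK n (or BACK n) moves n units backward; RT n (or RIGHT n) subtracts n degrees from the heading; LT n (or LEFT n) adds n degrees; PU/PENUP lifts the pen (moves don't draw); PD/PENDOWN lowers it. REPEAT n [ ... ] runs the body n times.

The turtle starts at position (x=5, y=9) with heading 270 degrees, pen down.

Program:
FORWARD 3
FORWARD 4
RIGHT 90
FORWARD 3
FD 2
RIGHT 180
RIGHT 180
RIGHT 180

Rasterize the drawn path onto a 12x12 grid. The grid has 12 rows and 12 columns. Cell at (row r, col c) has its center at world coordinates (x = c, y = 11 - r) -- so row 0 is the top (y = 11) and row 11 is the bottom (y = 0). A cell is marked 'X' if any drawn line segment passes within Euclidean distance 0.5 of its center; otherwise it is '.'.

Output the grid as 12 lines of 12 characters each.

Answer: ............
............
.....X......
.....X......
.....X......
.....X......
.....X......
.....X......
.....X......
XXXXXX......
............
............

Derivation:
Segment 0: (5,9) -> (5,6)
Segment 1: (5,6) -> (5,2)
Segment 2: (5,2) -> (2,2)
Segment 3: (2,2) -> (-0,2)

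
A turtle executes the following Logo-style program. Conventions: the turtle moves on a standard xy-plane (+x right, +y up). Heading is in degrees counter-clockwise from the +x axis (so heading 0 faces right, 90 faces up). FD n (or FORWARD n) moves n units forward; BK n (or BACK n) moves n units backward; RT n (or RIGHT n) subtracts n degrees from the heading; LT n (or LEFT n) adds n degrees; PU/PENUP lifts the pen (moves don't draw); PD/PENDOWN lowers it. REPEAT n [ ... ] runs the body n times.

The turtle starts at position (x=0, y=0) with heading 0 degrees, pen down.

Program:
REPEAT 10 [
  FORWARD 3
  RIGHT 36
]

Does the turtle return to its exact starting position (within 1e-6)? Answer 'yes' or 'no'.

Answer: yes

Derivation:
Executing turtle program step by step:
Start: pos=(0,0), heading=0, pen down
REPEAT 10 [
  -- iteration 1/10 --
  FD 3: (0,0) -> (3,0) [heading=0, draw]
  RT 36: heading 0 -> 324
  -- iteration 2/10 --
  FD 3: (3,0) -> (5.427,-1.763) [heading=324, draw]
  RT 36: heading 324 -> 288
  -- iteration 3/10 --
  FD 3: (5.427,-1.763) -> (6.354,-4.617) [heading=288, draw]
  RT 36: heading 288 -> 252
  -- iteration 4/10 --
  FD 3: (6.354,-4.617) -> (5.427,-7.47) [heading=252, draw]
  RT 36: heading 252 -> 216
  -- iteration 5/10 --
  FD 3: (5.427,-7.47) -> (3,-9.233) [heading=216, draw]
  RT 36: heading 216 -> 180
  -- iteration 6/10 --
  FD 3: (3,-9.233) -> (0,-9.233) [heading=180, draw]
  RT 36: heading 180 -> 144
  -- iteration 7/10 --
  FD 3: (0,-9.233) -> (-2.427,-7.47) [heading=144, draw]
  RT 36: heading 144 -> 108
  -- iteration 8/10 --
  FD 3: (-2.427,-7.47) -> (-3.354,-4.617) [heading=108, draw]
  RT 36: heading 108 -> 72
  -- iteration 9/10 --
  FD 3: (-3.354,-4.617) -> (-2.427,-1.763) [heading=72, draw]
  RT 36: heading 72 -> 36
  -- iteration 10/10 --
  FD 3: (-2.427,-1.763) -> (0,0) [heading=36, draw]
  RT 36: heading 36 -> 0
]
Final: pos=(0,0), heading=0, 10 segment(s) drawn

Start position: (0, 0)
Final position: (0, 0)
Distance = 0; < 1e-6 -> CLOSED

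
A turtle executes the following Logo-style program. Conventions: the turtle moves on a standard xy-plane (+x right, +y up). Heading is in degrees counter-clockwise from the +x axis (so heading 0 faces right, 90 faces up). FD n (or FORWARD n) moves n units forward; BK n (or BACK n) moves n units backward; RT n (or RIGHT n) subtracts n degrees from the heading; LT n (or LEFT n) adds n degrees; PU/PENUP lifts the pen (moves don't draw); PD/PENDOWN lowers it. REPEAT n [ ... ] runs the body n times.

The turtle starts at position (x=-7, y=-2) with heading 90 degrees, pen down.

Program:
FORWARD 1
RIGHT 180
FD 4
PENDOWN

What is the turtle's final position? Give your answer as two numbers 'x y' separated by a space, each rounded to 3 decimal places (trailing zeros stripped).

Executing turtle program step by step:
Start: pos=(-7,-2), heading=90, pen down
FD 1: (-7,-2) -> (-7,-1) [heading=90, draw]
RT 180: heading 90 -> 270
FD 4: (-7,-1) -> (-7,-5) [heading=270, draw]
PD: pen down
Final: pos=(-7,-5), heading=270, 2 segment(s) drawn

Answer: -7 -5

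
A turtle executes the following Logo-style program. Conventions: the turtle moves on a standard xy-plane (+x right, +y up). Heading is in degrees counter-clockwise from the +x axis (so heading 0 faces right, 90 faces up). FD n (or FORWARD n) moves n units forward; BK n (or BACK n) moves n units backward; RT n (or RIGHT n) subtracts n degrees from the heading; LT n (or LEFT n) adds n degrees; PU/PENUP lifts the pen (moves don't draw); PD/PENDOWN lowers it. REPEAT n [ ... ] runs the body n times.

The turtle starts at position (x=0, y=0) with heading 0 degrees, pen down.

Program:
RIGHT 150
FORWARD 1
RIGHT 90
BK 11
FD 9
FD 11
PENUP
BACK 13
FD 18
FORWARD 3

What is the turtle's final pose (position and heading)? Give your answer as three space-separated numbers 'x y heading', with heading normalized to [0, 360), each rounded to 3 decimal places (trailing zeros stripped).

Executing turtle program step by step:
Start: pos=(0,0), heading=0, pen down
RT 150: heading 0 -> 210
FD 1: (0,0) -> (-0.866,-0.5) [heading=210, draw]
RT 90: heading 210 -> 120
BK 11: (-0.866,-0.5) -> (4.634,-10.026) [heading=120, draw]
FD 9: (4.634,-10.026) -> (0.134,-2.232) [heading=120, draw]
FD 11: (0.134,-2.232) -> (-5.366,7.294) [heading=120, draw]
PU: pen up
BK 13: (-5.366,7.294) -> (1.134,-3.964) [heading=120, move]
FD 18: (1.134,-3.964) -> (-7.866,11.624) [heading=120, move]
FD 3: (-7.866,11.624) -> (-9.366,14.222) [heading=120, move]
Final: pos=(-9.366,14.222), heading=120, 4 segment(s) drawn

Answer: -9.366 14.222 120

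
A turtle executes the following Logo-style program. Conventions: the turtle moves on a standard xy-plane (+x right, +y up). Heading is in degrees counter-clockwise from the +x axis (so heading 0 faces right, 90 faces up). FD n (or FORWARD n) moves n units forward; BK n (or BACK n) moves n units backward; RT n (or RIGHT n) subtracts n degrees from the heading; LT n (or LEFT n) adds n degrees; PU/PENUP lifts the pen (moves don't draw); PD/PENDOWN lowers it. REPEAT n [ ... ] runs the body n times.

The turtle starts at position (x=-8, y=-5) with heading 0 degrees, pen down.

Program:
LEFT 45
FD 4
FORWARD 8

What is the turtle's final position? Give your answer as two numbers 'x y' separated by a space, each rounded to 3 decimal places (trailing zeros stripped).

Answer: 0.485 3.485

Derivation:
Executing turtle program step by step:
Start: pos=(-8,-5), heading=0, pen down
LT 45: heading 0 -> 45
FD 4: (-8,-5) -> (-5.172,-2.172) [heading=45, draw]
FD 8: (-5.172,-2.172) -> (0.485,3.485) [heading=45, draw]
Final: pos=(0.485,3.485), heading=45, 2 segment(s) drawn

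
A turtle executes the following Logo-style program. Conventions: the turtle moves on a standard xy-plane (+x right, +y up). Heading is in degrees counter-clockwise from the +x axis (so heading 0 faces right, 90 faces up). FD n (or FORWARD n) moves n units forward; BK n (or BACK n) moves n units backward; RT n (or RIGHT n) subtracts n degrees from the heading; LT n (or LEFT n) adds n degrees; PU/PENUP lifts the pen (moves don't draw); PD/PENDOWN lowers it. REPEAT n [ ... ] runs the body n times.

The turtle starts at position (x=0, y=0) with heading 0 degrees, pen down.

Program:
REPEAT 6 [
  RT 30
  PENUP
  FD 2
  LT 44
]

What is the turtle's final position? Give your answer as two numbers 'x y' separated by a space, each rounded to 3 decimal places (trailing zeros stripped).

Executing turtle program step by step:
Start: pos=(0,0), heading=0, pen down
REPEAT 6 [
  -- iteration 1/6 --
  RT 30: heading 0 -> 330
  PU: pen up
  FD 2: (0,0) -> (1.732,-1) [heading=330, move]
  LT 44: heading 330 -> 14
  -- iteration 2/6 --
  RT 30: heading 14 -> 344
  PU: pen up
  FD 2: (1.732,-1) -> (3.655,-1.551) [heading=344, move]
  LT 44: heading 344 -> 28
  -- iteration 3/6 --
  RT 30: heading 28 -> 358
  PU: pen up
  FD 2: (3.655,-1.551) -> (5.653,-1.621) [heading=358, move]
  LT 44: heading 358 -> 42
  -- iteration 4/6 --
  RT 30: heading 42 -> 12
  PU: pen up
  FD 2: (5.653,-1.621) -> (7.61,-1.205) [heading=12, move]
  LT 44: heading 12 -> 56
  -- iteration 5/6 --
  RT 30: heading 56 -> 26
  PU: pen up
  FD 2: (7.61,-1.205) -> (9.407,-0.329) [heading=26, move]
  LT 44: heading 26 -> 70
  -- iteration 6/6 --
  RT 30: heading 70 -> 40
  PU: pen up
  FD 2: (9.407,-0.329) -> (10.939,0.957) [heading=40, move]
  LT 44: heading 40 -> 84
]
Final: pos=(10.939,0.957), heading=84, 0 segment(s) drawn

Answer: 10.939 0.957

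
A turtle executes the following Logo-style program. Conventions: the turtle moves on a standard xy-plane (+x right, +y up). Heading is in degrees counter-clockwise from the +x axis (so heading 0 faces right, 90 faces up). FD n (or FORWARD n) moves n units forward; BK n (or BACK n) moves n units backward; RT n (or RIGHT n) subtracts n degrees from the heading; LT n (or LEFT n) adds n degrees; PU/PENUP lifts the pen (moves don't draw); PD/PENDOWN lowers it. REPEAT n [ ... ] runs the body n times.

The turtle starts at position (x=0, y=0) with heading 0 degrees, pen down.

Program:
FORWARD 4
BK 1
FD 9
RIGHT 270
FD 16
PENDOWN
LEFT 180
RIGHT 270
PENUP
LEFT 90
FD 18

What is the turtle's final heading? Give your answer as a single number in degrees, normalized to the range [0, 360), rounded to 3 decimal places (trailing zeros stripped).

Executing turtle program step by step:
Start: pos=(0,0), heading=0, pen down
FD 4: (0,0) -> (4,0) [heading=0, draw]
BK 1: (4,0) -> (3,0) [heading=0, draw]
FD 9: (3,0) -> (12,0) [heading=0, draw]
RT 270: heading 0 -> 90
FD 16: (12,0) -> (12,16) [heading=90, draw]
PD: pen down
LT 180: heading 90 -> 270
RT 270: heading 270 -> 0
PU: pen up
LT 90: heading 0 -> 90
FD 18: (12,16) -> (12,34) [heading=90, move]
Final: pos=(12,34), heading=90, 4 segment(s) drawn

Answer: 90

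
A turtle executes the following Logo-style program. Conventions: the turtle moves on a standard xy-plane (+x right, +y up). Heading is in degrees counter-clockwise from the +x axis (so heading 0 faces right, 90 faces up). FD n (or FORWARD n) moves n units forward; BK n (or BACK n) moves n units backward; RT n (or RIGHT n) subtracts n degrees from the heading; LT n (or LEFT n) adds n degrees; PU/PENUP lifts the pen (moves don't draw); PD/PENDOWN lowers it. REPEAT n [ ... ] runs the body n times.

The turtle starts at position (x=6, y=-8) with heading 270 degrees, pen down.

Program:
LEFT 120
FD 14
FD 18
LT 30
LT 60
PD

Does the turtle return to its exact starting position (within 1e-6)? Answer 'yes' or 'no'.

Answer: no

Derivation:
Executing turtle program step by step:
Start: pos=(6,-8), heading=270, pen down
LT 120: heading 270 -> 30
FD 14: (6,-8) -> (18.124,-1) [heading=30, draw]
FD 18: (18.124,-1) -> (33.713,8) [heading=30, draw]
LT 30: heading 30 -> 60
LT 60: heading 60 -> 120
PD: pen down
Final: pos=(33.713,8), heading=120, 2 segment(s) drawn

Start position: (6, -8)
Final position: (33.713, 8)
Distance = 32; >= 1e-6 -> NOT closed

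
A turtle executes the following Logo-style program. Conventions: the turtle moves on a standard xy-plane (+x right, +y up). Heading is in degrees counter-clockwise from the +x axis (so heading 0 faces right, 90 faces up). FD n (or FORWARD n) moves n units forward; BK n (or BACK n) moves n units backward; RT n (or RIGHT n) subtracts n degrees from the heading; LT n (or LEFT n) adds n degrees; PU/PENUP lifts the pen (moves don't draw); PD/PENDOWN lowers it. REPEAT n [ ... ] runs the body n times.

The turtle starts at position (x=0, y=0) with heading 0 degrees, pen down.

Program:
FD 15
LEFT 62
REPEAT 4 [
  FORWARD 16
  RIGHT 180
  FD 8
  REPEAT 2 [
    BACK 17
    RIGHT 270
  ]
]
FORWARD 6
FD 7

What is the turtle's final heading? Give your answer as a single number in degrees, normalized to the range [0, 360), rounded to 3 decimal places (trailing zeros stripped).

Answer: 62

Derivation:
Executing turtle program step by step:
Start: pos=(0,0), heading=0, pen down
FD 15: (0,0) -> (15,0) [heading=0, draw]
LT 62: heading 0 -> 62
REPEAT 4 [
  -- iteration 1/4 --
  FD 16: (15,0) -> (22.512,14.127) [heading=62, draw]
  RT 180: heading 62 -> 242
  FD 8: (22.512,14.127) -> (18.756,7.064) [heading=242, draw]
  REPEAT 2 [
    -- iteration 1/2 --
    BK 17: (18.756,7.064) -> (26.737,22.074) [heading=242, draw]
    RT 270: heading 242 -> 332
    -- iteration 2/2 --
    BK 17: (26.737,22.074) -> (11.727,30.055) [heading=332, draw]
    RT 270: heading 332 -> 62
  ]
  -- iteration 2/4 --
  FD 16: (11.727,30.055) -> (19.238,44.182) [heading=62, draw]
  RT 180: heading 62 -> 242
  FD 8: (19.238,44.182) -> (15.482,37.118) [heading=242, draw]
  REPEAT 2 [
    -- iteration 1/2 --
    BK 17: (15.482,37.118) -> (23.463,52.128) [heading=242, draw]
    RT 270: heading 242 -> 332
    -- iteration 2/2 --
    BK 17: (23.463,52.128) -> (8.453,60.109) [heading=332, draw]
    RT 270: heading 332 -> 62
  ]
  -- iteration 3/4 --
  FD 16: (8.453,60.109) -> (15.965,74.237) [heading=62, draw]
  RT 180: heading 62 -> 242
  FD 8: (15.965,74.237) -> (12.209,67.173) [heading=242, draw]
  REPEAT 2 [
    -- iteration 1/2 --
    BK 17: (12.209,67.173) -> (20.19,82.183) [heading=242, draw]
    RT 270: heading 242 -> 332
    -- iteration 2/2 --
    BK 17: (20.19,82.183) -> (5.18,90.164) [heading=332, draw]
    RT 270: heading 332 -> 62
  ]
  -- iteration 4/4 --
  FD 16: (5.18,90.164) -> (12.692,104.291) [heading=62, draw]
  RT 180: heading 62 -> 242
  FD 8: (12.692,104.291) -> (8.936,97.228) [heading=242, draw]
  REPEAT 2 [
    -- iteration 1/2 --
    BK 17: (8.936,97.228) -> (16.917,112.238) [heading=242, draw]
    RT 270: heading 242 -> 332
    -- iteration 2/2 --
    BK 17: (16.917,112.238) -> (1.907,120.219) [heading=332, draw]
    RT 270: heading 332 -> 62
  ]
]
FD 6: (1.907,120.219) -> (4.724,125.517) [heading=62, draw]
FD 7: (4.724,125.517) -> (8.01,131.697) [heading=62, draw]
Final: pos=(8.01,131.697), heading=62, 19 segment(s) drawn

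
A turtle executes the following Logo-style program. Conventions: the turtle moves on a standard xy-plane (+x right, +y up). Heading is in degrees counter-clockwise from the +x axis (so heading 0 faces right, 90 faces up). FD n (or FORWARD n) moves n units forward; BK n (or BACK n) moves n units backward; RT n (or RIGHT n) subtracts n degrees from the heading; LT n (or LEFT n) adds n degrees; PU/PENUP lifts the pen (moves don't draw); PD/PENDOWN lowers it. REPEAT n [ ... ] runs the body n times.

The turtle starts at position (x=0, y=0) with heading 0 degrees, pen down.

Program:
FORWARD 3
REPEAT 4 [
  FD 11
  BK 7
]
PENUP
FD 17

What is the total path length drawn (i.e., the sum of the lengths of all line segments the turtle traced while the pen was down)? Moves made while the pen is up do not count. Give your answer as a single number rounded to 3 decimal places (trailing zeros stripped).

Executing turtle program step by step:
Start: pos=(0,0), heading=0, pen down
FD 3: (0,0) -> (3,0) [heading=0, draw]
REPEAT 4 [
  -- iteration 1/4 --
  FD 11: (3,0) -> (14,0) [heading=0, draw]
  BK 7: (14,0) -> (7,0) [heading=0, draw]
  -- iteration 2/4 --
  FD 11: (7,0) -> (18,0) [heading=0, draw]
  BK 7: (18,0) -> (11,0) [heading=0, draw]
  -- iteration 3/4 --
  FD 11: (11,0) -> (22,0) [heading=0, draw]
  BK 7: (22,0) -> (15,0) [heading=0, draw]
  -- iteration 4/4 --
  FD 11: (15,0) -> (26,0) [heading=0, draw]
  BK 7: (26,0) -> (19,0) [heading=0, draw]
]
PU: pen up
FD 17: (19,0) -> (36,0) [heading=0, move]
Final: pos=(36,0), heading=0, 9 segment(s) drawn

Segment lengths:
  seg 1: (0,0) -> (3,0), length = 3
  seg 2: (3,0) -> (14,0), length = 11
  seg 3: (14,0) -> (7,0), length = 7
  seg 4: (7,0) -> (18,0), length = 11
  seg 5: (18,0) -> (11,0), length = 7
  seg 6: (11,0) -> (22,0), length = 11
  seg 7: (22,0) -> (15,0), length = 7
  seg 8: (15,0) -> (26,0), length = 11
  seg 9: (26,0) -> (19,0), length = 7
Total = 75

Answer: 75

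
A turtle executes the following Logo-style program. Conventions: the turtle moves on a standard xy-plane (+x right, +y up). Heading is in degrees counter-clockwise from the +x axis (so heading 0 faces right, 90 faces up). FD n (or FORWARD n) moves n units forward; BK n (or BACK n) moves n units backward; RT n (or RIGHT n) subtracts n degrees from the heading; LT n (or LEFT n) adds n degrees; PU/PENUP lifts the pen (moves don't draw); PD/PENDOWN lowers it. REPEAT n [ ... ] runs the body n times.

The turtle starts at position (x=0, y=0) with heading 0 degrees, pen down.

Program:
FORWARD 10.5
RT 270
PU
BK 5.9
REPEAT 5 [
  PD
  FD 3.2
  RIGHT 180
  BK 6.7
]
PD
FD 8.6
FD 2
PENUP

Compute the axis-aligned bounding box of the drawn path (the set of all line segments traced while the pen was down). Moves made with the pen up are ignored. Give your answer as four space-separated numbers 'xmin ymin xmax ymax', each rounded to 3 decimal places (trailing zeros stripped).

Answer: 0 -6.6 10.5 4

Derivation:
Executing turtle program step by step:
Start: pos=(0,0), heading=0, pen down
FD 10.5: (0,0) -> (10.5,0) [heading=0, draw]
RT 270: heading 0 -> 90
PU: pen up
BK 5.9: (10.5,0) -> (10.5,-5.9) [heading=90, move]
REPEAT 5 [
  -- iteration 1/5 --
  PD: pen down
  FD 3.2: (10.5,-5.9) -> (10.5,-2.7) [heading=90, draw]
  RT 180: heading 90 -> 270
  BK 6.7: (10.5,-2.7) -> (10.5,4) [heading=270, draw]
  -- iteration 2/5 --
  PD: pen down
  FD 3.2: (10.5,4) -> (10.5,0.8) [heading=270, draw]
  RT 180: heading 270 -> 90
  BK 6.7: (10.5,0.8) -> (10.5,-5.9) [heading=90, draw]
  -- iteration 3/5 --
  PD: pen down
  FD 3.2: (10.5,-5.9) -> (10.5,-2.7) [heading=90, draw]
  RT 180: heading 90 -> 270
  BK 6.7: (10.5,-2.7) -> (10.5,4) [heading=270, draw]
  -- iteration 4/5 --
  PD: pen down
  FD 3.2: (10.5,4) -> (10.5,0.8) [heading=270, draw]
  RT 180: heading 270 -> 90
  BK 6.7: (10.5,0.8) -> (10.5,-5.9) [heading=90, draw]
  -- iteration 5/5 --
  PD: pen down
  FD 3.2: (10.5,-5.9) -> (10.5,-2.7) [heading=90, draw]
  RT 180: heading 90 -> 270
  BK 6.7: (10.5,-2.7) -> (10.5,4) [heading=270, draw]
]
PD: pen down
FD 8.6: (10.5,4) -> (10.5,-4.6) [heading=270, draw]
FD 2: (10.5,-4.6) -> (10.5,-6.6) [heading=270, draw]
PU: pen up
Final: pos=(10.5,-6.6), heading=270, 13 segment(s) drawn

Segment endpoints: x in {0, 10.5, 10.5, 10.5, 10.5, 10.5, 10.5, 10.5}, y in {-6.6, -5.9, -4.6, -2.7, 0, 0.8, 4}
xmin=0, ymin=-6.6, xmax=10.5, ymax=4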